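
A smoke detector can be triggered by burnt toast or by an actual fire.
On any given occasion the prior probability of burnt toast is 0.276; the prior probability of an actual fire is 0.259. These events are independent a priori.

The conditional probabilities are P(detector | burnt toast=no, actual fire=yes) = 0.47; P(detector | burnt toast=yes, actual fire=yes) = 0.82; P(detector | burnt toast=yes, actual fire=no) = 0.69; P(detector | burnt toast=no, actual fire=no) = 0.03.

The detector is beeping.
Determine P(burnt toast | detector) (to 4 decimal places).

P(detector) = 0.03·0.724·0.741 + 0.47·0.724·0.259 + 0.69·0.276·0.741 + 0.82·0.276·0.259 = 0.016095 + 0.088133 + 0.141116 + 0.058617 = 0.303961
Restricting to configurations with burnt toast present: 0.141116 + 0.058617 = 0.199733.
Hence the posterior is 0.199733/0.303961 ≈ 0.6571.

P(burnt toast | detector) ≈ 0.6571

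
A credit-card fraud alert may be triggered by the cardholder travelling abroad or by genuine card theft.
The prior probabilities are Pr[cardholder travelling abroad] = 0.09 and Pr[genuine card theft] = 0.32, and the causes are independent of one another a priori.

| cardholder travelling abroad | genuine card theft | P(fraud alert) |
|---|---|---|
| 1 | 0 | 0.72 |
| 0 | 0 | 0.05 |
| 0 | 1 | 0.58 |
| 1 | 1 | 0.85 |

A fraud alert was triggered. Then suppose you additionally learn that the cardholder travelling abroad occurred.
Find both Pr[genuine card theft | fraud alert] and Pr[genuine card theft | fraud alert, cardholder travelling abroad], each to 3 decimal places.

Pr[genuine card theft | fraud alert] ≈ 0.721; Pr[genuine card theft | fraud alert, cardholder travelling abroad] ≈ 0.357

Enumerate the 4 (cardholder travelling abroad, genuine card theft) configurations and weight by the priors:
  P(fraud alert) = 0.05×0.91×0.68 + 0.58×0.91×0.32 + 0.72×0.09×0.68 + 0.85×0.09×0.32
        = 0.030940 + 0.168896 + 0.044064 + 0.024480 = 0.268380
Keeping only the genuine card theft-present terms gives 0.193376, so
  P(genuine card theft | fraud alert) = 0.193376 / 0.268380 ≈ 0.721

Now also conditioning on cardholder travelling abroad=true:
For the numerator, keep only genuine card theft=true terms: 0.85×0.32 = 0.272000
Normalizer over all consistent configurations: 0.72×0.68 + 0.85×0.32 = 0.761600
Posterior = 0.272000 / 0.761600 ≈ 0.357
— cardholder travelling abroad explains away the evidence for genuine card theft.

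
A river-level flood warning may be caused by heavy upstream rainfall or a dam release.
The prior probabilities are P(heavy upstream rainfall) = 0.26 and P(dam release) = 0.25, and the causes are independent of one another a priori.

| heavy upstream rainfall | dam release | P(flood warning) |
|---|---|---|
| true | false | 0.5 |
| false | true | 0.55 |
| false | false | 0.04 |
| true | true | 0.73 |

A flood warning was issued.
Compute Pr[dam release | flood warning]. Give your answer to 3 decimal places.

Pr[dam release | flood warning] ≈ 0.555

P(flood warning) = 0.04*0.74*0.75 + 0.55*0.74*0.25 + 0.5*0.26*0.75 + 0.73*0.26*0.25 = 0.022200 + 0.101750 + 0.097500 + 0.047450 = 0.268900
Of this, 0.149200 comes from 0.101750 + 0.047450 (the dam release=true cases).
So P(dam release | flood warning) = 0.149200/0.268900 ≈ 0.555.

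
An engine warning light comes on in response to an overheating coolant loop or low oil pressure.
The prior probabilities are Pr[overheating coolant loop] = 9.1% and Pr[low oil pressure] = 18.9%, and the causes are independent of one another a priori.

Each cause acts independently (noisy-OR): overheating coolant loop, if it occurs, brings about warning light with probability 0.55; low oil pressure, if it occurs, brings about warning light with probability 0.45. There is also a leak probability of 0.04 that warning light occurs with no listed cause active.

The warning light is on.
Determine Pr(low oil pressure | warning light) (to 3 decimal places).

Under noisy-OR, P(warning light | causes) = 1 − (1−0.04)·∏(1−qᵢ) over the active causes.
P(warning light) = 0.04×0.909×0.811 + 0.472×0.909×0.189 + 0.568×0.091×0.811 + 0.7624×0.091×0.189 = 0.029488 + 0.081090 + 0.041919 + 0.013113 = 0.165610
Of this, 0.094203 comes from 0.081090 + 0.013113 (the low oil pressure=true cases).
So P(low oil pressure | warning light) = 0.094203/0.165610 ≈ 0.569.

Pr(low oil pressure | warning light) ≈ 0.569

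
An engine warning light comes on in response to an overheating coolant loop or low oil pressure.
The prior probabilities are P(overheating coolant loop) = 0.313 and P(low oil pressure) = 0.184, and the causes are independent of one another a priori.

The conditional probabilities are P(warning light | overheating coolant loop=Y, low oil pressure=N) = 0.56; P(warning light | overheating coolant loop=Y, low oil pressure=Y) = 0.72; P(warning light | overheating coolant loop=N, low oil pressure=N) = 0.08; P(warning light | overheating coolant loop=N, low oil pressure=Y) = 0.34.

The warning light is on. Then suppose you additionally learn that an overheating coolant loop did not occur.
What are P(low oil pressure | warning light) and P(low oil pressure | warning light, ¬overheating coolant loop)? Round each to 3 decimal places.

P(warning light) = 0.08×0.687×0.816 + 0.34×0.687×0.184 + 0.56×0.313×0.816 + 0.72×0.313×0.184 = 0.044847 + 0.042979 + 0.143028 + 0.041466 = 0.272320
Of this, 0.084445 comes from 0.042979 + 0.041466 (the low oil pressure=true cases).
P(low oil pressure | warning light) = 0.084445 / 0.272320 ≈ 0.310

Now condition on the additional information:
P(warning light | ¬overheating coolant loop) = 0.08×0.816 + 0.34×0.184 = 0.065280 + 0.062560 = 0.127840
Restricting to configurations with low oil pressure present: 0.34×0.184 = 0.062560.
So P(low oil pressure | warning light, ¬overheating coolant loop) = 0.062560/0.127840 ≈ 0.489.
Ruling out overheating coolant loop raises the posterior on low oil pressure — the flip side of explaining away.

P(low oil pressure | warning light) ≈ 0.310; P(low oil pressure | warning light, ¬overheating coolant loop) ≈ 0.489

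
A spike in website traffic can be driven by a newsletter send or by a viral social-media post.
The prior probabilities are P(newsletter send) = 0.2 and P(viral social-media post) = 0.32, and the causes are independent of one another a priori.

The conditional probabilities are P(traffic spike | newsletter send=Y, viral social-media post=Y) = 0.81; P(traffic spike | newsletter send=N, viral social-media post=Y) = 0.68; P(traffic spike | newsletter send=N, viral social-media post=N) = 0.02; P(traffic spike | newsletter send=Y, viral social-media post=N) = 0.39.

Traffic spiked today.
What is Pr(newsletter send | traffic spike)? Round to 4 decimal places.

Pr(newsletter send | traffic spike) ≈ 0.3619

Enumerate the 4 (newsletter send, viral social-media post) configurations and weight by the priors:
  P(traffic spike) = 0.02·0.8·0.68 + 0.68·0.8·0.32 + 0.39·0.2·0.68 + 0.81·0.2·0.32
        = 0.010880 + 0.174080 + 0.053040 + 0.051840 = 0.289840
The terms with newsletter send present sum to 0.104880, so
  P(newsletter send | traffic spike) = 0.104880 / 0.289840 ≈ 0.3619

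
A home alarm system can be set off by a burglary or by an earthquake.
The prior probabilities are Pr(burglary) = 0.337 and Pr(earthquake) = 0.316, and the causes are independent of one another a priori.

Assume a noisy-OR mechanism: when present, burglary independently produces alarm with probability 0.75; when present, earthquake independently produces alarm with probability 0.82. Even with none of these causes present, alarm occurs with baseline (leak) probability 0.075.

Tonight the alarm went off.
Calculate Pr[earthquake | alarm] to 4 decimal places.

Under noisy-OR, P(alarm | causes) = 1 − (1−0.075)·∏(1−qᵢ) over the active causes.
P(alarm) = 0.075·0.663·0.684 + 0.8335·0.663·0.316 + 0.76875·0.337·0.684 + 0.958375·0.337·0.316 = 0.034012 + 0.174625 + 0.177203 + 0.102059 = 0.487899
Of this, 0.276684 comes from 0.174625 + 0.102059 (the earthquake=true cases).
P(earthquake | alarm) = 0.276684 / 0.487899 ≈ 0.5671

Pr[earthquake | alarm] ≈ 0.5671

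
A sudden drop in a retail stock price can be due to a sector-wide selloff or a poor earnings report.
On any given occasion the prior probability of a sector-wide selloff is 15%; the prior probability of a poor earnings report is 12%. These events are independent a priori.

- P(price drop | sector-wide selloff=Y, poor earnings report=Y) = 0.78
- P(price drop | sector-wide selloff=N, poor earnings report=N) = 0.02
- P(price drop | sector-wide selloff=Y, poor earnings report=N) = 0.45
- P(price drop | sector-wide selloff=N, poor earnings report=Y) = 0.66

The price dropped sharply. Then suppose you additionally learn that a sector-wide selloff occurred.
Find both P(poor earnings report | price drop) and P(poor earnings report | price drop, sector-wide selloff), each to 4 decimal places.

P(poor earnings report | price drop) ≈ 0.5225; P(poor earnings report | price drop, sector-wide selloff) ≈ 0.1912

Numerator (weight on configurations with poor earnings report): 0.067320 + 0.014040 = 0.081360
Normalizer over all consistent configurations: 0.02*0.85*0.88 + 0.66*0.85*0.12 + 0.45*0.15*0.88 + 0.78*0.15*0.12 = 0.155720
P(poor earnings report | price drop) = 0.081360/0.155720 ≈ 0.5225

Now also conditioning on sector-wide selloff=true:
Numerator (weight on configurations with poor earnings report): 0.78·0.12 = 0.093600
Denominator P(price drop | sector-wide selloff): 0.45·0.88 + 0.78·0.12 = 0.489600
Posterior = 0.093600 / 0.489600 ≈ 0.1912
The drop from 0.5225 to 0.1912 is the explaining-away (discounting) effect.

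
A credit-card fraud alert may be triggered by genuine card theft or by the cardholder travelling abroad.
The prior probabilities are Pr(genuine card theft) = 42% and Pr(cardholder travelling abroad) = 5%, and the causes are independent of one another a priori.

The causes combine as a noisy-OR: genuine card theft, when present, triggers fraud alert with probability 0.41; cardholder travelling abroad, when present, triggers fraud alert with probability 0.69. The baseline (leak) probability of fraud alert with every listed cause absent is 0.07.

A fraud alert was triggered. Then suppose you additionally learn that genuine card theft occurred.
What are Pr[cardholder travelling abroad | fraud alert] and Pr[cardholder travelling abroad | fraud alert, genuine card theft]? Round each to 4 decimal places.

Pr[cardholder travelling abroad | fraud alert] ≈ 0.1483; Pr[cardholder travelling abroad | fraud alert, genuine card theft] ≈ 0.0882

Under noisy-OR, P(fraud alert | causes) = 1 − (1−0.07)·∏(1−qᵢ) over the active causes.
P(fraud alert) = 0.07×0.58×0.95 + 0.7117×0.58×0.05 + 0.4513×0.42×0.95 + 0.829903×0.42×0.05 = 0.038570 + 0.020639 + 0.180069 + 0.017428 = 0.256706
Restricting to configurations with cardholder travelling abroad present: 0.020639 + 0.017428 = 0.038067.
P(cardholder travelling abroad | fraud alert) = 0.038067 / 0.256706 ≈ 0.1483

Now condition on the additional information:
By total probability over both values of cardholder travelling abroad:
  P(fraud alert | genuine card theft) = 0.4513·0.95 + 0.829903·0.05
        = 0.428735 + 0.041495 = 0.470230
The terms with cardholder travelling abroad present sum to 0.041495, so
  P(cardholder travelling abroad | fraud alert, genuine card theft) = 0.041495 / 0.470230 ≈ 0.0882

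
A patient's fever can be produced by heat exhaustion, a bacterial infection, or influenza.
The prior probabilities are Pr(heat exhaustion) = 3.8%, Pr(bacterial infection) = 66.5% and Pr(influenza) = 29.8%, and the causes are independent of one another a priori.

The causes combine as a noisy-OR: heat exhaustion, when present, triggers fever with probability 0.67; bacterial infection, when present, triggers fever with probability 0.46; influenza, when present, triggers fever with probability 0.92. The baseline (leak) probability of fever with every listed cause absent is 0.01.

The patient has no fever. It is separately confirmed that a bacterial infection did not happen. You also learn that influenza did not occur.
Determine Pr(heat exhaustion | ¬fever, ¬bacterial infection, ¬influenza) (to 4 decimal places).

Pr(heat exhaustion | ¬fever, ¬bacterial infection, ¬influenza) ≈ 0.0129

Under noisy-OR, P(fever | causes) = 1 − (1−0.01)·∏(1−qᵢ) over the active causes.
Enumerate both values of heat exhaustion and weight by the priors:
  P(¬fever | ¬bacterial infection, ¬influenza) = 0.99×0.962 + 0.3267×0.038
        = 0.952380 + 0.012415 = 0.964795
The terms with heat exhaustion present sum to 0.012415, so
  P(heat exhaustion | ¬fever, ¬bacterial infection, ¬influenza) = 0.012415 / 0.964795 ≈ 0.0129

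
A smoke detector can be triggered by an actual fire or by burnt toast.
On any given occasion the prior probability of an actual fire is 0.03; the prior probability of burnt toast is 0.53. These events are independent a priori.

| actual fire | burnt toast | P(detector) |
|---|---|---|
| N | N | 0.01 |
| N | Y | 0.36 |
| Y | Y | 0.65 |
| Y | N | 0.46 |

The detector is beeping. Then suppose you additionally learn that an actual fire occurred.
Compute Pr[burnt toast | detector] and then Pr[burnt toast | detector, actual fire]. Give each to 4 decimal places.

Pr[burnt toast | detector] ≈ 0.9465; Pr[burnt toast | detector, actual fire] ≈ 0.6144

Weight on burnt toast=true, given the evidence: 0.185076 + 0.010335 = 0.195411
The normalizing constant is 0.01·0.97·0.47 + 0.36·0.97·0.53 + 0.46·0.03·0.47 + 0.65·0.03·0.53 = 0.206456
P(burnt toast | detector) = 0.195411/0.206456 ≈ 0.9465

Now condition on the additional information:
Weight on burnt toast=true, given the evidence: 0.65·0.53 = 0.344500
The normalizing constant is 0.46·0.47 + 0.65·0.53 = 0.560700
Posterior = 0.344500 / 0.560700 ≈ 0.6144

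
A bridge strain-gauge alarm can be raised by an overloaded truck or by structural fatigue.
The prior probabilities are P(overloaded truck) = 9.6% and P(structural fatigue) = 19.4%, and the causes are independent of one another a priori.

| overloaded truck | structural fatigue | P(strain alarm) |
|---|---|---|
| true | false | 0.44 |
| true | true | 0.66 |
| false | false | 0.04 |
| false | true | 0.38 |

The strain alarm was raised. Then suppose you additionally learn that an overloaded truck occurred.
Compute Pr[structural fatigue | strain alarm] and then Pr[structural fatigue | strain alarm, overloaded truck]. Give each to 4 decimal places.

Pr[structural fatigue | strain alarm] ≈ 0.5554; Pr[structural fatigue | strain alarm, overloaded truck] ≈ 0.2653

Weight on structural fatigue=true, given the evidence: 0.066643 + 0.012292 = 0.078935
Normalizer over all consistent configurations: 0.04·0.904·0.806 + 0.38·0.904·0.194 + 0.44·0.096·0.806 + 0.66·0.096·0.194 = 0.142125
Posterior = 0.078935 / 0.142125 ≈ 0.5554

With the extra evidence:
P(strain alarm | overloaded truck) = 0.44×0.806 + 0.66×0.194 = 0.354640 + 0.128040 = 0.482680
Of this, 0.128040 comes from 0.66×0.194 (the structural fatigue=true cases).
P(structural fatigue | strain alarm, overloaded truck) = 0.128040 / 0.482680 ≈ 0.2653
— overloaded truck explains away the evidence for structural fatigue.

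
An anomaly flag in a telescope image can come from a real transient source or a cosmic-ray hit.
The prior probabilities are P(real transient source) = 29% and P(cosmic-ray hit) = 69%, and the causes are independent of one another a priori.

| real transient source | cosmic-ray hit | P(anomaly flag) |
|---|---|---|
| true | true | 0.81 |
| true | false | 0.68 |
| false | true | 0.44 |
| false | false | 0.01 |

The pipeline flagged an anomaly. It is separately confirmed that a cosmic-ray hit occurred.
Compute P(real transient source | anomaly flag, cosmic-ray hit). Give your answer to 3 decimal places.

P(real transient source | anomaly flag, cosmic-ray hit) ≈ 0.429

Numerator (weight on configurations with real transient source): 0.81*0.29 = 0.234900
The normalizing constant is 0.44*0.71 + 0.81*0.29 = 0.547300
Posterior = 0.234900 / 0.547300 ≈ 0.429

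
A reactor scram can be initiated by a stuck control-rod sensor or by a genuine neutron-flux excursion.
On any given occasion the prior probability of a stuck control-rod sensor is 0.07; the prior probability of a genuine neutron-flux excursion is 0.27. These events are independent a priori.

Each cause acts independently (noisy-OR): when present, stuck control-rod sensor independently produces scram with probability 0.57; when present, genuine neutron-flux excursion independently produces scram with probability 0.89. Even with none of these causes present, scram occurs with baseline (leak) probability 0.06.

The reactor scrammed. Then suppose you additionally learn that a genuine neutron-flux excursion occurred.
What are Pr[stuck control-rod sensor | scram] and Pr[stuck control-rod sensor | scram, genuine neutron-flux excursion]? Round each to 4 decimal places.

Under noisy-OR, P(scram | causes) = 1 − (1−0.06)·∏(1−qᵢ) over the active causes.
P(scram) = 0.06×0.93×0.73 + 0.8966×0.93×0.27 + 0.5958×0.07×0.73 + 0.955538×0.07×0.27 = 0.040734 + 0.225136 + 0.030445 + 0.018060 = 0.314375
The stuck control-rod sensor-present share is 0.030445 + 0.018060 = 0.048505.
Hence the posterior is 0.048505/0.314375 ≈ 0.1543.

Now also conditioning on genuine neutron-flux excursion=true:
Weight on stuck control-rod sensor=true, given the evidence: 0.955538×0.07 = 0.066888
Normalizer over all consistent configurations: 0.8966×0.93 + 0.955538×0.07 = 0.900726
Posterior = 0.066888 / 0.900726 ≈ 0.0743

Pr[stuck control-rod sensor | scram] ≈ 0.1543; Pr[stuck control-rod sensor | scram, genuine neutron-flux excursion] ≈ 0.0743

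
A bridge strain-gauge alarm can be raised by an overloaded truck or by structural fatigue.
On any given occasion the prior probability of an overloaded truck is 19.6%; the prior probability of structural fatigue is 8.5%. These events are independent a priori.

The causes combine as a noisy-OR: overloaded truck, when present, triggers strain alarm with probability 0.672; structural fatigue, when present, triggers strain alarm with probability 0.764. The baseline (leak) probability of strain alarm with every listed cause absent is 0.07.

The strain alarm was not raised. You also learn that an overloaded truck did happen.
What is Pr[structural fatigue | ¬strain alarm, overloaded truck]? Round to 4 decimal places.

Pr[structural fatigue | ¬strain alarm, overloaded truck] ≈ 0.0215

Under noisy-OR, P(strain alarm | causes) = 1 − (1−0.07)·∏(1−qᵢ) over the active causes.
Enumerate both values of structural fatigue and weight by the priors:
  P(¬strain alarm | overloaded truck) = 0.30504·0.915 + 0.071989·0.085
        = 0.279112 + 0.006119 = 0.285231
Keeping only the structural fatigue-present terms gives 0.006119, so
  P(structural fatigue | ¬strain alarm, overloaded truck) = 0.006119 / 0.285231 ≈ 0.0215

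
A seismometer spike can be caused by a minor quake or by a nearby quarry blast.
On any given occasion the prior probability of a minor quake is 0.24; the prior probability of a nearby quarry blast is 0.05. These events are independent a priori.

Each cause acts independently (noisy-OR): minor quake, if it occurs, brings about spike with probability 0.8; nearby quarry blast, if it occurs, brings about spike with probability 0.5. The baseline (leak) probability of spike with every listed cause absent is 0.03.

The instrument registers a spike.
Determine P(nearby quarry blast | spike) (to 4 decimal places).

Under noisy-OR, P(spike | causes) = 1 − (1−0.03)·∏(1−qᵢ) over the active causes.
P(spike) = 0.03·0.76·0.95 + 0.515·0.76·0.05 + 0.806·0.24·0.95 + 0.903·0.24·0.05 = 0.021660 + 0.019570 + 0.183768 + 0.010836 = 0.235834
The nearby quarry blast-present share is 0.019570 + 0.010836 = 0.030406.
So P(nearby quarry blast | spike) = 0.030406/0.235834 ≈ 0.1289.

P(nearby quarry blast | spike) ≈ 0.1289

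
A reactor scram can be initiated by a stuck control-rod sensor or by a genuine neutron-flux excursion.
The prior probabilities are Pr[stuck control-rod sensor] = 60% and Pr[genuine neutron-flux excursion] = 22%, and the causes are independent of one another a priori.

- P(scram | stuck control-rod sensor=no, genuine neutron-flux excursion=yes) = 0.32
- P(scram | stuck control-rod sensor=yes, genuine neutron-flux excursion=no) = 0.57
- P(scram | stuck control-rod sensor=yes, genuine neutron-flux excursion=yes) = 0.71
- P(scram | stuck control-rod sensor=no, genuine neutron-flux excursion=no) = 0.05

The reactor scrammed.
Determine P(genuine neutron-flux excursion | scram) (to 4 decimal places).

P(genuine neutron-flux excursion | scram) ≈ 0.3015

By total probability over the 4 (stuck control-rod sensor, genuine neutron-flux excursion) configurations:
  P(scram) = 0.05·0.4·0.78 + 0.32·0.4·0.22 + 0.57·0.6·0.78 + 0.71·0.6·0.22
        = 0.015600 + 0.028160 + 0.266760 + 0.093720 = 0.404240
The terms with genuine neutron-flux excursion present sum to 0.121880, so
  P(genuine neutron-flux excursion | scram) = 0.121880 / 0.404240 ≈ 0.3015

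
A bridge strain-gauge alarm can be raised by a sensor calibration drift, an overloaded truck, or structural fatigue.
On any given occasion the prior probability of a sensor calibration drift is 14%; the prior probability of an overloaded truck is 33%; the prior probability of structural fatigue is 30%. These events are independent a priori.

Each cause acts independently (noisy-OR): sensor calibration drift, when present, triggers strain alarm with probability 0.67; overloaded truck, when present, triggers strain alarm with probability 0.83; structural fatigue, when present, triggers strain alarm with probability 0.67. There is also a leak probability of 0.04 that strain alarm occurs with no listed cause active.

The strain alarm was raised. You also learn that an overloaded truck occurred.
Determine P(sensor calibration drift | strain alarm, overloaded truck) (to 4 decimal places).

P(sensor calibration drift | strain alarm, overloaded truck) ≈ 0.1519

Under noisy-OR, P(strain alarm | causes) = 1 − (1−0.04)·∏(1−qᵢ) over the active causes.
P(strain alarm | overloaded truck) = 0.8368×0.86×0.7 + 0.946144×0.86×0.3 + 0.946144×0.14×0.7 + 0.982228×0.14×0.3 = 0.503754 + 0.244105 + 0.092722 + 0.041254 = 0.881835
Of this, 0.133976 comes from 0.092722 + 0.041254 (the sensor calibration drift=true cases).
So P(sensor calibration drift | strain alarm, overloaded truck) = 0.133976/0.881835 ≈ 0.1519.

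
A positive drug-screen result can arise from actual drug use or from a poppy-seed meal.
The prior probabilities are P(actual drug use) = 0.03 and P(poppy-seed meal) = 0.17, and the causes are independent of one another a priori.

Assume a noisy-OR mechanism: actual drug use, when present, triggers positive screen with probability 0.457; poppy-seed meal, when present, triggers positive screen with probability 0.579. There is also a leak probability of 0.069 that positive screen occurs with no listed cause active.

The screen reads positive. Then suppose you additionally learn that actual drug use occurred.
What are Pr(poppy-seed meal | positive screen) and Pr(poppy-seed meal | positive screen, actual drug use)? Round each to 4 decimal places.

Pr(poppy-seed meal | positive screen) ≈ 0.6058; Pr(poppy-seed meal | positive screen, actual drug use) ≈ 0.2459

Under noisy-OR, P(positive screen | causes) = 1 − (1−0.069)·∏(1−qᵢ) over the active causes.
P(positive screen) = 0.069*0.97*0.83 + 0.608049*0.97*0.17 + 0.494467*0.03*0.83 + 0.787171*0.03*0.17 = 0.055552 + 0.100267 + 0.012312 + 0.004015 = 0.172146
Of this, 0.104282 comes from 0.100267 + 0.004015 (the poppy-seed meal=true cases).
So P(poppy-seed meal | positive screen) = 0.104282/0.172146 ≈ 0.6058.

Now also conditioning on actual drug use=true:
Sum P(positive screen|·) weighted by the priors over both values of poppy-seed meal:
  P(positive screen | actual drug use) = 0.494467·0.83 + 0.787171·0.17
        = 0.410408 + 0.133819 = 0.544227
Configurations with poppy-seed meal contribute 0.133819, so
  P(poppy-seed meal | positive screen, actual drug use) = 0.133819 / 0.544227 ≈ 0.2459
The drop from 0.6058 to 0.2459 is the explaining-away (discounting) effect.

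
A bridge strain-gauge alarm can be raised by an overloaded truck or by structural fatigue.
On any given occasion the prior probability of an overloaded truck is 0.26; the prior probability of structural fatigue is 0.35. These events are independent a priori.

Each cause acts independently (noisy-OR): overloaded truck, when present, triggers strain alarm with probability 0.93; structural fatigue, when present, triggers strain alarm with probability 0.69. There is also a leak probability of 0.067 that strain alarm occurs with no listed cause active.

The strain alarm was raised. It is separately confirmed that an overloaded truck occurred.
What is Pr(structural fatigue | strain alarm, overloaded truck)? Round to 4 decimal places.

Under noisy-OR, P(strain alarm | causes) = 1 − (1−0.067)·∏(1−qᵢ) over the active causes.
Numerator (weight on configurations with structural fatigue): 0.979754·0.35 = 0.342914
Normalizer over all consistent configurations: 0.93469·0.65 + 0.979754·0.35 = 0.950463
Posterior = 0.342914 / 0.950463 ≈ 0.3608

Pr(structural fatigue | strain alarm, overloaded truck) ≈ 0.3608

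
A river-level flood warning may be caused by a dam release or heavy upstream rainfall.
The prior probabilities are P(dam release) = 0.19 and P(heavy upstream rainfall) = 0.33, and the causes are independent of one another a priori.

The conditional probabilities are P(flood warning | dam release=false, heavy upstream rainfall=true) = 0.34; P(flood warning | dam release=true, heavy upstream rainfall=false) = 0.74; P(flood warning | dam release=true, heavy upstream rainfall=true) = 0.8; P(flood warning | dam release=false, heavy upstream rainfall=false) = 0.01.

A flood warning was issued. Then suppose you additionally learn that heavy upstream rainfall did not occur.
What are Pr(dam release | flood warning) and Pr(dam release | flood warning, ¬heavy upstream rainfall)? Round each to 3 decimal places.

P(flood warning) = 0.01×0.81×0.67 + 0.34×0.81×0.33 + 0.74×0.19×0.67 + 0.8×0.19×0.33 = 0.005427 + 0.090882 + 0.094202 + 0.050160 = 0.240671
Of this, 0.144362 comes from 0.094202 + 0.050160 (the dam release=true cases).
So P(dam release | flood warning) = 0.144362/0.240671 ≈ 0.600.

Now condition on the additional information:
Numerator (weight on configurations with dam release): 0.74·0.19 = 0.140600
The normalizing constant is 0.01·0.81 + 0.74·0.19 = 0.148700
P(dam release | flood warning, ¬heavy upstream rainfall) = 0.140600/0.148700 ≈ 0.946
With heavy upstream rainfall excluded, dam release must carry more of the explanatory weight for the flood warning.

Pr(dam release | flood warning) ≈ 0.600; Pr(dam release | flood warning, ¬heavy upstream rainfall) ≈ 0.946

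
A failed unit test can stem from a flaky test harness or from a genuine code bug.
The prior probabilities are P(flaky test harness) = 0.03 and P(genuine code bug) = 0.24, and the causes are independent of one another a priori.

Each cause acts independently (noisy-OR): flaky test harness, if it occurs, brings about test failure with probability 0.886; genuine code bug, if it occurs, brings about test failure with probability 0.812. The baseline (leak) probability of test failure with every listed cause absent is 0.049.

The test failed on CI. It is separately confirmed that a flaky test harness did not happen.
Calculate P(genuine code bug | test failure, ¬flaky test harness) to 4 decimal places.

Under noisy-OR, P(test failure | causes) = 1 − (1−0.049)·∏(1−qᵢ) over the active causes.
For the numerator, keep only genuine code bug=true terms: 0.821212·0.24 = 0.197091
Denominator P(test failure | ¬flaky test harness): 0.049·0.76 + 0.821212·0.24 = 0.234331
P(genuine code bug | test failure, ¬flaky test harness) = 0.197091/0.234331 ≈ 0.8411

P(genuine code bug | test failure, ¬flaky test harness) ≈ 0.8411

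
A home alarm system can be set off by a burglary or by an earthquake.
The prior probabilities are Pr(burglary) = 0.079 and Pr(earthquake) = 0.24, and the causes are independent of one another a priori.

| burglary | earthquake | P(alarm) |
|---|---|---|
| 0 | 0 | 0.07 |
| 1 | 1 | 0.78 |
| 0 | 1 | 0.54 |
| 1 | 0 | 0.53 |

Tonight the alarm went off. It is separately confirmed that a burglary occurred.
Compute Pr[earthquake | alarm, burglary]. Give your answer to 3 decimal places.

P(alarm | burglary) = 0.53*0.76 + 0.78*0.24 = 0.402800 + 0.187200 = 0.590000
Of this, 0.187200 comes from 0.78*0.24 (the earthquake=true cases).
So P(earthquake | alarm, burglary) = 0.187200/0.590000 ≈ 0.317.

Pr[earthquake | alarm, burglary] ≈ 0.317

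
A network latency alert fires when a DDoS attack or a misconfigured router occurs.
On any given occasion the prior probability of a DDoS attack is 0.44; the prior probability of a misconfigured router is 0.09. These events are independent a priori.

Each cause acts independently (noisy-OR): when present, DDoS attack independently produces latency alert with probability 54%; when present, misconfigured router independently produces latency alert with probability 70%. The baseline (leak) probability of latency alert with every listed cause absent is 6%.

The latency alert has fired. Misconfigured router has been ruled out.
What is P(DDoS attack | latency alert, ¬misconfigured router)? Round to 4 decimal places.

P(DDoS attack | latency alert, ¬misconfigured router) ≈ 0.8814

Under noisy-OR, P(latency alert | causes) = 1 − (1−0.06)·∏(1−qᵢ) over the active causes.
P(latency alert | ¬misconfigured router) = 0.06*0.56 + 0.5676*0.44 = 0.033600 + 0.249744 = 0.283344
The DDoS attack-present share is 0.5676*0.44 = 0.249744.
P(DDoS attack | latency alert, ¬misconfigured router) = 0.249744 / 0.283344 ≈ 0.8814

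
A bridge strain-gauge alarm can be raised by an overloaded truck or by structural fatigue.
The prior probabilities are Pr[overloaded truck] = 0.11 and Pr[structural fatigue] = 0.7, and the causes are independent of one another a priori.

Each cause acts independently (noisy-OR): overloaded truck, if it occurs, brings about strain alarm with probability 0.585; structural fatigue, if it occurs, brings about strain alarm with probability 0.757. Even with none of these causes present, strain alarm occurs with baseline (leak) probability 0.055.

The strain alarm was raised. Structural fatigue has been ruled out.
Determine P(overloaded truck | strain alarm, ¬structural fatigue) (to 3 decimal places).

P(overloaded truck | strain alarm, ¬structural fatigue) ≈ 0.577

Under noisy-OR, P(strain alarm | causes) = 1 − (1−0.055)·∏(1−qᵢ) over the active causes.
By total probability over both values of overloaded truck:
  P(strain alarm | ¬structural fatigue) = 0.055*0.89 + 0.607825*0.11
        = 0.048950 + 0.066861 = 0.115811
Keeping only the overloaded truck-present terms gives 0.066861, so
  P(overloaded truck | strain alarm, ¬structural fatigue) = 0.066861 / 0.115811 ≈ 0.577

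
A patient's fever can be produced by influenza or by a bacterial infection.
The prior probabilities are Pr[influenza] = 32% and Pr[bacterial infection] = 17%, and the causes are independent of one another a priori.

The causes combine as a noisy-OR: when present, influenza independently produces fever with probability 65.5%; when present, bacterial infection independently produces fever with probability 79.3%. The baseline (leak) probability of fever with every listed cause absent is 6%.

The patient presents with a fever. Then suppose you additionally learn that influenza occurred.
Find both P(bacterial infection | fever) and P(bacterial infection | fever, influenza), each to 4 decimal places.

Under noisy-OR, P(fever | causes) = 1 − (1−0.06)·∏(1−qᵢ) over the active causes.
Sum P(fever|·) weighted by the priors over the 4 (influenza, bacterial infection) configurations:
  P(fever) = 0.06·0.68·0.83 + 0.80542·0.68·0.17 + 0.6757·0.32·0.83 + 0.93287·0.32·0.17
        = 0.033864 + 0.093107 + 0.179466 + 0.050748 = 0.357185
The terms with bacterial infection present sum to 0.143855, so
  P(bacterial infection | fever) = 0.143855 / 0.357185 ≈ 0.4027

With the extra evidence:
P(fever | influenza) = 0.6757×0.83 + 0.93287×0.17 = 0.560831 + 0.158588 = 0.719419
The bacterial infection-present share is 0.93287×0.17 = 0.158588.
Hence the posterior is 0.158588/0.719419 ≈ 0.2204.
This is intercausal reasoning (explaining away): once influenza accounts for the fever, bacterial infection becomes less likely.

P(bacterial infection | fever) ≈ 0.4027; P(bacterial infection | fever, influenza) ≈ 0.2204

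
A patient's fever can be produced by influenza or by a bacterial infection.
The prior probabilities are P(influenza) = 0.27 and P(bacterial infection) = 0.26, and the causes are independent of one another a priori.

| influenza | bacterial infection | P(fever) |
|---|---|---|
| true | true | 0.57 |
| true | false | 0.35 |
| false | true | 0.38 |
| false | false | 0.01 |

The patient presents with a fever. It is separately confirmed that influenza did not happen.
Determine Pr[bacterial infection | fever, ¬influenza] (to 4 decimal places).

Sum P(fever|·) weighted by the priors over both values of bacterial infection:
  P(fever | ¬influenza) = 0.01×0.74 + 0.38×0.26
        = 0.007400 + 0.098800 = 0.106200
Keeping only the bacterial infection-present terms gives 0.098800, so
  P(bacterial infection | fever, ¬influenza) = 0.098800 / 0.106200 ≈ 0.9303

Pr[bacterial infection | fever, ¬influenza] ≈ 0.9303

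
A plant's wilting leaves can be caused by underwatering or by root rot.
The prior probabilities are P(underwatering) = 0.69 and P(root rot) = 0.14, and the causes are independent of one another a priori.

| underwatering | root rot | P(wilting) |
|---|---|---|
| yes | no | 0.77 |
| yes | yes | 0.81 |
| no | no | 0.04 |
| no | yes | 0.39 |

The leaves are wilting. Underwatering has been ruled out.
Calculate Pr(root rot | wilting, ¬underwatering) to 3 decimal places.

Sum P(wilting|·) weighted by the priors over both values of root rot:
  P(wilting | ¬underwatering) = 0.04×0.86 + 0.39×0.14
        = 0.034400 + 0.054600 = 0.089000
The terms with root rot present sum to 0.054600, so
  P(root rot | wilting, ¬underwatering) = 0.054600 / 0.089000 ≈ 0.613

Pr(root rot | wilting, ¬underwatering) ≈ 0.613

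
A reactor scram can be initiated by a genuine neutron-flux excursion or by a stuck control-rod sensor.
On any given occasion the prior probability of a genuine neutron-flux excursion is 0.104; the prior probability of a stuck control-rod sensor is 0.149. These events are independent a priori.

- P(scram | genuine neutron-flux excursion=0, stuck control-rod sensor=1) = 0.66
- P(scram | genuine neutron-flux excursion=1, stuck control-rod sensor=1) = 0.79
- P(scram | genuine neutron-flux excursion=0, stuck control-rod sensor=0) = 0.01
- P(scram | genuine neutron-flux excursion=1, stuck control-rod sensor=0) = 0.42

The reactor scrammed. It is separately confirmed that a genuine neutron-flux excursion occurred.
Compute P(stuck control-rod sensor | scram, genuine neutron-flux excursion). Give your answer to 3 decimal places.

By total probability over both values of stuck control-rod sensor:
  P(scram | genuine neutron-flux excursion) = 0.42·0.851 + 0.79·0.149
        = 0.357420 + 0.117710 = 0.475130
Keeping only the stuck control-rod sensor-present terms gives 0.117710, so
  P(stuck control-rod sensor | scram, genuine neutron-flux excursion) = 0.117710 / 0.475130 ≈ 0.248

P(stuck control-rod sensor | scram, genuine neutron-flux excursion) ≈ 0.248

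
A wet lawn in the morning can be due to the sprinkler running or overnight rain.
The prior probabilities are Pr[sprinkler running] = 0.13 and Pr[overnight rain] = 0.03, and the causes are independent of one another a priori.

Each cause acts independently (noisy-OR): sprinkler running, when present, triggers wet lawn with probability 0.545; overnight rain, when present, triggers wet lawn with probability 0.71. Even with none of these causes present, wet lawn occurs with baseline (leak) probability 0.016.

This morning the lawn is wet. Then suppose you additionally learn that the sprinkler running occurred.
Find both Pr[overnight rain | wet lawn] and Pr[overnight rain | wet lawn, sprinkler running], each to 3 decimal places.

Under noisy-OR, P(wet lawn | causes) = 1 − (1−0.016)·∏(1−qᵢ) over the active causes.
Weight on overnight rain=true, given the evidence: 0.018652 + 0.003394 = 0.022046
Denominator P(wet lawn): 0.016·0.87·0.97 + 0.71464·0.87·0.03 + 0.55228·0.13·0.97 + 0.870161·0.13·0.03 = 0.105191
Posterior = 0.022046 / 0.105191 ≈ 0.210

Now also conditioning on sprinkler running=true:
Sum P(wet lawn|·) weighted by the priors over both values of overnight rain:
  P(wet lawn | sprinkler running) = 0.55228×0.97 + 0.870161×0.03
        = 0.535712 + 0.026105 = 0.561817
Keeping only the overnight rain-present terms gives 0.026105, so
  P(overnight rain | wet lawn, sprinkler running) = 0.026105 / 0.561817 ≈ 0.046
The drop from 0.210 to 0.046 is the explaining-away (discounting) effect.

Pr[overnight rain | wet lawn] ≈ 0.210; Pr[overnight rain | wet lawn, sprinkler running] ≈ 0.046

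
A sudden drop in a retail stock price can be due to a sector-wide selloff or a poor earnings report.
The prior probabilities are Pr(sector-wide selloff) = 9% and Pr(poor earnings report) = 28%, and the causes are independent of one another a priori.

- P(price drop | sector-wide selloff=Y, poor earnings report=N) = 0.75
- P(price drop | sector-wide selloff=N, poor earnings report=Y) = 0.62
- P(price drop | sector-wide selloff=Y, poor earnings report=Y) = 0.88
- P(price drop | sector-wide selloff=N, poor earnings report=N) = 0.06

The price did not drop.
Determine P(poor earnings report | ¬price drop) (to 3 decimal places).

P(poor earnings report | ¬price drop) ≈ 0.136

Sum P(¬price drop|·) weighted by the priors over the 4 (sector-wide selloff, poor earnings report) configurations:
  P(¬price drop) = 0.94·0.91·0.72 + 0.38·0.91·0.28 + 0.25·0.09·0.72 + 0.12·0.09·0.28
        = 0.615888 + 0.096824 + 0.016200 + 0.003024 = 0.731936
The terms with poor earnings report present sum to 0.099848, so
  P(poor earnings report | ¬price drop) = 0.099848 / 0.731936 ≈ 0.136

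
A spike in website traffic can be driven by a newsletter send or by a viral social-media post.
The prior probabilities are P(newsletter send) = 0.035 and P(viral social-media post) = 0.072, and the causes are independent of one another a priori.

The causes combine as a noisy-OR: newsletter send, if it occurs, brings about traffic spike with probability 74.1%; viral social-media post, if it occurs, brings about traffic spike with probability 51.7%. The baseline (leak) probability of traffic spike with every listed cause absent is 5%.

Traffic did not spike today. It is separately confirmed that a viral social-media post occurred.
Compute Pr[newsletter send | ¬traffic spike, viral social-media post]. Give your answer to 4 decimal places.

Under noisy-OR, P(traffic spike | causes) = 1 − (1−0.05)·∏(1−qᵢ) over the active causes.
P(¬traffic spike | viral social-media post) = 0.45885*0.965 + 0.118842*0.035 = 0.442790 + 0.004159 = 0.446949
The newsletter send-present share is 0.118842*0.035 = 0.004159.
So P(newsletter send | ¬traffic spike, viral social-media post) = 0.004159/0.446949 ≈ 0.0093.

Pr[newsletter send | ¬traffic spike, viral social-media post] ≈ 0.0093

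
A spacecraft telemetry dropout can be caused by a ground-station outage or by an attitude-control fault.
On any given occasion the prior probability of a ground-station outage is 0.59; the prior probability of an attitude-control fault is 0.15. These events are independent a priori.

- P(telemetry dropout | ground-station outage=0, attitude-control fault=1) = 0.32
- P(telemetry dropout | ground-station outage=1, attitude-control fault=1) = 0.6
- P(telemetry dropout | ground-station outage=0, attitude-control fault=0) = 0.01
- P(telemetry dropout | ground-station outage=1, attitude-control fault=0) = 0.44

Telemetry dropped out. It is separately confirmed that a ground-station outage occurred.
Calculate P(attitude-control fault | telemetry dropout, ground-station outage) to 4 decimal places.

Weight on attitude-control fault=true, given the evidence: 0.6·0.15 = 0.090000
Normalizer over all consistent configurations: 0.44·0.85 + 0.6·0.15 = 0.464000
P(attitude-control fault | telemetry dropout, ground-station outage) = 0.090000/0.464000 ≈ 0.1940

P(attitude-control fault | telemetry dropout, ground-station outage) ≈ 0.1940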